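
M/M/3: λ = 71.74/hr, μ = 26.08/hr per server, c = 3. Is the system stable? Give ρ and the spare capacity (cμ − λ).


Total capacity cμ = 3·26.08 = 78.24/hr
ρ = λ/(cμ) = 71.74/78.24 = 0.9169
Stable ⇔ ρ < 1: YES
Spare capacity = cμ − λ = 78.24 − 71.74 = 6.50/hr

Final: ρ = 0.9169; stable; margin = 6.50/hr


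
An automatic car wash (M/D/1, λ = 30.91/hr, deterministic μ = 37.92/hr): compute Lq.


ρ = 30.91/37.92 = 0.8151
M/D/1: Lq = ρ²/(2(1−ρ)) = 0.6644/(2·0.1849) = 1.79714

Final: 1.79714


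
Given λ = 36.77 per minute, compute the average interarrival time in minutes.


Mean interarrival time = 1/λ = 1/36.77 minute = 0.02720 minute
In minutes: 0.02720 × 1 = 0.02720 min

Final: 0.02720 min


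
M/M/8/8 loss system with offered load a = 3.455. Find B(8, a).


B(c,a) = (a^c/c!) / Σ_{k=0}^{c} a^k/k!
a^8/8! = 0.503575
Σ terms (k=0..8): 1.00000 + 3.45500 + 5.96851 + 6.87374 + 5.93719 + 4.10260 + 2.36241 + 1.16602 + 0.50357 = 31.369045
B = 0.503575/31.369045 = 0.016053

Final: 0.016053


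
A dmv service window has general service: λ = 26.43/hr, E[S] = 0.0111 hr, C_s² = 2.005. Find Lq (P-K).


ρ = λ·E[S] = 26.43·0.0111 = 0.2934
Lq = ρ²(1+C_s²)/(2(1−ρ)) = 0.08607·(1+2.005)/(2·0.7066)
= 0.08607·3.0050/1.4133 = 0.18301

Final: 0.18301


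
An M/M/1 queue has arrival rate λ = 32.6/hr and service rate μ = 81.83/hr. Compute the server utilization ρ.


ρ = λ/μ = 32.6/81.83 = 0.3984

Final: 0.3984


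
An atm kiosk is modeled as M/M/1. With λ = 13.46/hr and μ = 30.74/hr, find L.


ρ = λ/μ = 13.46/30.74 = 0.4379
L = ρ/(1−ρ) = 0.4379/(1 − 0.4379) = 0.4379/0.5621 = 0.7789

Final: 0.7789


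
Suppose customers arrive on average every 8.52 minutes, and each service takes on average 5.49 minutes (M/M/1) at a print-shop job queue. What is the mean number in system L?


λ = 60/8.52 = 7.0423 /hr
μ = 60/5.49 = 10.9290 /hr
ρ = λ/μ = 7.0423/10.9290 = 0.6444
L = ρ/(1−ρ) = 0.6444/0.3556 = 1.8119

Final: 1.8119


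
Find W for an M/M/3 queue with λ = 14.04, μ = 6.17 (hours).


a = 2.2755; ρ = 0.7585; P₀ = 0.071447
Lq = P₀·a^c·ρ/(c!(1−ρ)²) = 1.82488
Wq = Lq/λ = 1.82488/14.04 = 0.12998 hr
W = Wq + 1/μ = 0.12998 + 0.16207 = 0.29205 hr

Final: 0.29205 hr


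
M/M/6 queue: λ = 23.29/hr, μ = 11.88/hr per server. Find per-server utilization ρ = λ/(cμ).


ρ = λ/(cμ) = 23.29/(6·11.88) = 23.29/71.28 = 0.3267

Final: 0.3267


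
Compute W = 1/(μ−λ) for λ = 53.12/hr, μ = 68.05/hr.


W = 1/(μ−λ) = 1/(68.05 − 53.12) = 1/14.93 = 0.06698 hr

Final: 0.06698 hr


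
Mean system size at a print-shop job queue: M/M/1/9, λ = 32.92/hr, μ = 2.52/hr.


ρ = 32.92/2.52 = 13.0635
L = ρ[1 − (K+1)ρ^K + Kρ^(K+1)] / [(1−ρ)(1−ρ^(K+1))]
Numerator: 13.0635·(1 − 10·11079842114.496391 + 9·144741429527.468719) = 15570042347753.626953
Denominator: (-12.0635)·(-144741429526.468719) = 1746087086351.051270
L = 15570042347753.626953/1746087086351.051270 = 8.9171

Final: 8.9171


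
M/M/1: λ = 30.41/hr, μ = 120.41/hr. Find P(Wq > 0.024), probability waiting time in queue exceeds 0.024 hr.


ρ = 30.41/120.41 = 0.2526
P(Wq > t) = ρ·e^{−(μ−λ)t} = 0.2526·e^{−2.1600}
= 0.2526·0.115325 = 0.029126

Final: 0.029126


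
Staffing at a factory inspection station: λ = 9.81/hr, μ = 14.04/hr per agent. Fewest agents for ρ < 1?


Stability requires cμ > λ ⇔ c > λ/μ.
λ/μ = 9.81/14.04 = 0.6987
Minimum integer c = ⌊0.6987⌋ + 1 = 1
Check: 1·14.04 = 14.04 > 9.81, while 0·14.04 = 0.00 ≤ 9.81

Final: 1 servers


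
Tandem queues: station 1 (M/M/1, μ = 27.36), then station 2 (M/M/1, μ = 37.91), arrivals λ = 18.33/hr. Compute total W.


Each node sees arrival rate λ = 18.33/hr (tandem ⇒ throughput preserved).
W₁ = 1/(μ₁−λ) = 1/(27.36−18.33) = 0.11074 hr
W₂ = 1/(μ₂−λ) = 1/(37.91−18.33) = 0.05107 hr
W_total = W₁ + W₂ = 0.11074 + 0.05107 = 0.16181 hr

Final: 0.16181 hr


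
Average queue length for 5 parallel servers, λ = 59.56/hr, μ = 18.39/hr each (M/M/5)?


a = λ/μ = 3.2387; ρ = a/5 = 0.6477
P₀ = 0.035512
Lq = P₀·a^c·ρ / (c!·(1−ρ)²) = 0.035512·356.34018·0.6477/(120·0.12408)
= 0.55048

Final: 0.55048


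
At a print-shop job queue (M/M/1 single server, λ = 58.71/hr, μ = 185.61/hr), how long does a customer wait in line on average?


ρ = 58.71/185.61 = 0.3163
Wq = ρ/(μ−λ) = 0.3163/(185.61 − 58.71) = 0.3163/126.90 = 0.002493 hr

Final: 0.002493 hr


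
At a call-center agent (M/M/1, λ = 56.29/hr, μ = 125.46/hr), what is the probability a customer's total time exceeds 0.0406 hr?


W ~ Exponential(μ−λ) for M/M/1.
μ − λ = 125.46 − 56.29 = 69.1700
P(W > t) = e^{−(μ−λ)t} = e^{−2.8083} = 0.060307

Final: 0.060307


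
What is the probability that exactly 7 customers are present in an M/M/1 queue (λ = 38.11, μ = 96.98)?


ρ = 38.11/96.98 = 0.3930
P_n = (1−ρ)·ρ^n = (1 − 0.3930)·0.3930^7 = 0.6070·0.001447 = 0.0008784

Final: 0.0008784


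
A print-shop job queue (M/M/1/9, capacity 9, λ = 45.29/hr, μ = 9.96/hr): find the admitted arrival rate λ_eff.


ρ = 4.5472; P_K = (1−ρ)ρ^9/(1−ρ^10) = 0.780084
λ_eff = λ(1 − P_K) = 45.29·(1 − 0.780084) = 45.29·0.219916 = 9.9600 /hr

Final: 9.9600 /hr


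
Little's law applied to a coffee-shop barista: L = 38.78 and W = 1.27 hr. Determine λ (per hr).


λ = L/W = 38.78/1.27 = 30.5354 /hr

Final: 30.5354 /hr


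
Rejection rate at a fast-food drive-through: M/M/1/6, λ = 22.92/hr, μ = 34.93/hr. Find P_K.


ρ = λ/μ = 22.92/34.93 = 0.6562
P_K = (1−ρ)ρ^K/(1−ρ^(K+1)) = (0.3438·0.079817)/(1 − 0.052374)
= 0.027444/0.947626 = 0.028960

Final: 0.028960


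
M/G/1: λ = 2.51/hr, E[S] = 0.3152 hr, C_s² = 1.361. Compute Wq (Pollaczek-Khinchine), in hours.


ρ = λ·E[S] = 2.51·0.3152 = 0.7912
E[S²] = E[S]²(1+C_s²) = 0.3152²·(1+1.361) = 0.234568
Wq = λ·E[S²]/(2(1−ρ)) = 2.51·0.234568/(2·0.2088) = 1.40955 hr

Final: 1.40955 hr


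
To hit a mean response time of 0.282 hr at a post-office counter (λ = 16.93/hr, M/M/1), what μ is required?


W = 1/(μ−λ) ⇒ μ − λ = 1/W = 1/0.282 = 3.5461
μ = λ + 1/W = 16.93 + 3.5461 = 20.4761 per hr

Final: 20.4761 /hr


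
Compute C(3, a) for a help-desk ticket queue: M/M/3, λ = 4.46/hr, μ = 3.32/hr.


a = λ/μ = 1.3434; ρ = a/3 = 0.4478
P₀ = 0.251420 (from M/M/c formula)
C(c,a) = [a^c/(c!(1−ρ))]·P₀ = [2.42432/(6·0.5522)]·0.251420
= 0.73170·0.251420 = 0.183965

Final: 0.183965


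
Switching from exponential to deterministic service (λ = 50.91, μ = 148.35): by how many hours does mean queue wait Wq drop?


ρ = 50.91/148.35 = 0.3432
Wq(M/M/1) = ρ/(μ−λ) = 0.3432/97.44 = 0.003522 hr
Wq(M/D/1) = ρ/(2(μ−λ)) = 0.001761 hr
Savings = 0.003522 − 0.001761 = 0.001761 hr

Final: 0.001761 hr


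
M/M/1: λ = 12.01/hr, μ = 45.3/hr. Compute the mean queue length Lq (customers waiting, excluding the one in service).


ρ = 12.01/45.3 = 0.2651
Lq = ρ²/(1−ρ) = 0.07029/0.7349 = 0.09565

Final: 0.09565


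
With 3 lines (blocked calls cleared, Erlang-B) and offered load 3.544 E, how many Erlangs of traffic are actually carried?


B(3,3.544) = 0.406669 (Erlang-B)
Carried load = a(1 − B) = 3.544·(1 − 0.406669) = 3.544·0.593331 = 2.1028 E

Final: 2.1028 Erlangs


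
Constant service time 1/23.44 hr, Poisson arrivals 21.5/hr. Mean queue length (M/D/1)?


ρ = 21.5/23.44 = 0.9172
M/D/1: Lq = ρ²/(2(1−ρ)) = 0.8413/(2·0.08276) = 5.08262

Final: 5.08262


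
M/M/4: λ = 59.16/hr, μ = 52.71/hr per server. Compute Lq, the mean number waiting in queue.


a = λ/μ = 1.1224; ρ = a/4 = 0.2806
P₀ = 0.324699
Lq = P₀·a^c·ρ / (c!·(1−ρ)²) = 0.324699·1.58687·0.2806/(24·0.51755)
= 0.01164

Final: 0.01164


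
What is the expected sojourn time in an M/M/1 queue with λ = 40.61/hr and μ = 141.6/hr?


W = 1/(μ−λ) = 1/(141.6 − 40.61) = 1/100.99 = 0.009902 hr

Final: 0.009902 hr


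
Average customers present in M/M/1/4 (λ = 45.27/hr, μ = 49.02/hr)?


ρ = 45.27/49.02 = 0.9235
L = ρ[1 − (K+1)ρ^K + Kρ^(K+1)] / [(1−ρ)(1−ρ^(K+1))]
Numerator: 0.9235·(1 − 5·0.727359 + 4·0.671716) = 0.046241
Denominator: (0.07650)·(0.328284) = 0.025113
L = 0.046241/0.025113 = 1.8413

Final: 1.8413


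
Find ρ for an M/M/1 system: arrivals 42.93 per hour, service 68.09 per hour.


ρ = λ/μ = 42.93/68.09 = 0.6305

Final: 0.6305


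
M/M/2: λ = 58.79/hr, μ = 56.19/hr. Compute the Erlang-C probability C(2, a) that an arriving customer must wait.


a = λ/μ = 1.0463; ρ = a/2 = 0.5231
P₀ = 0.313081 (from M/M/c formula)
C(c,a) = [a^c/(c!(1−ρ))]·P₀ = [1.09468/(2·0.4769)]·0.313081
= 1.14779·0.313081 = 0.359352

Final: 0.359352


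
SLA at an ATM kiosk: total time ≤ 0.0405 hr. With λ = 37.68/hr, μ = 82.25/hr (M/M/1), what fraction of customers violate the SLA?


W ~ Exponential(μ−λ) for M/M/1.
μ − λ = 82.25 − 37.68 = 44.5700
P(W > t) = e^{−(μ−λ)t} = e^{−1.8051} = 0.164460

Final: 0.164460


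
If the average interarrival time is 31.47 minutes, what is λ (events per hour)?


λ = 1/(interarrival time) in consistent units.
1 hour = 60 min, so λ = 60/31.47 = 1.9066 per hour

Final: 1.9066 /hr


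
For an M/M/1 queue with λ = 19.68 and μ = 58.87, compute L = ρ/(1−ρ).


ρ = λ/μ = 19.68/58.87 = 0.3343
L = ρ/(1−ρ) = 0.3343/(1 − 0.3343) = 0.3343/0.6657 = 0.5022

Final: 0.5022


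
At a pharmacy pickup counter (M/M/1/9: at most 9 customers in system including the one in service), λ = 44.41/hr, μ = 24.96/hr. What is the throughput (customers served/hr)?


ρ = 1.7792; P_K = (1−ρ)ρ^9/(1−ρ^10) = 0.439346
λ_eff = λ(1 − P_K) = 44.41·(1 − 0.439346) = 44.41·0.560654 = 24.8986 /hr

Final: 24.8986 /hr


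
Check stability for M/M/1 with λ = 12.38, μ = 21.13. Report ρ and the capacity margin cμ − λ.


Total capacity cμ = 1·21.13 = 21.13/hr
ρ = λ/(cμ) = 12.38/21.13 = 0.5859
Stable ⇔ ρ < 1: YES
Spare capacity = cμ − λ = 21.13 − 12.38 = 8.75/hr

Final: ρ = 0.5859; stable; margin = 8.75/hr


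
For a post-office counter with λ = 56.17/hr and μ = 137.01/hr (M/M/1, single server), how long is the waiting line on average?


ρ = 56.17/137.01 = 0.4100
Lq = ρ²/(1−ρ) = 0.1681/0.5900 = 0.2849

Final: 0.2849


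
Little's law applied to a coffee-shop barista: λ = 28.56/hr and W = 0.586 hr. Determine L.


L = λW = 28.56·0.586 = 16.7362

Final: 16.7362


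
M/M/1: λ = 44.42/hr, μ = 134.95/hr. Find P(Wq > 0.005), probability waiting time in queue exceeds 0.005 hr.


ρ = 44.42/134.95 = 0.3292
P(Wq > t) = ρ·e^{−(μ−λ)t} = 0.3292·e^{−0.4526}
= 0.3292·0.635941 = 0.209326

Final: 0.209326


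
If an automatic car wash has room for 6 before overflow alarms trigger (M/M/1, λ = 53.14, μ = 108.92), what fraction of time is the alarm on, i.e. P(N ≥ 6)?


ρ = 53.14/108.92 = 0.4879
P(N ≥ n) = ρ^n = 0.4879^6 = 0.013486

Final: 0.013486


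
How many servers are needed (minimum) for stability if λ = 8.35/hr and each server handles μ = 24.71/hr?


Stability requires cμ > λ ⇔ c > λ/μ.
λ/μ = 8.35/24.71 = 0.3379
Minimum integer c = ⌊0.3379⌋ + 1 = 1
Check: 1·24.71 = 24.71 > 8.35, while 0·24.71 = 0.00 ≤ 8.35

Final: 1 servers


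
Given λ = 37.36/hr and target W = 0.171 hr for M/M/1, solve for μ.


W = 1/(μ−λ) ⇒ μ − λ = 1/W = 1/0.171 = 5.8480
μ = λ + 1/W = 37.36 + 5.8480 = 43.2080 per hr

Final: 43.2080 /hr


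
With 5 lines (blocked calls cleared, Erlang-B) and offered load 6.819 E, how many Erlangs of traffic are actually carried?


B(5,6.819) = 0.413867 (Erlang-B)
Carried load = a(1 − B) = 6.819·(1 − 0.413867) = 6.819·0.586133 = 3.9968 E

Final: 3.9968 Erlangs


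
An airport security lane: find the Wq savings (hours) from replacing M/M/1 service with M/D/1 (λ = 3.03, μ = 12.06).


ρ = 3.03/12.06 = 0.2512
Wq(M/M/1) = ρ/(μ−λ) = 0.2512/9.03 = 0.02782 hr
Wq(M/D/1) = ρ/(2(μ−λ)) = 0.01391 hr
Savings = 0.02782 − 0.01391 = 0.01391 hr

Final: 0.01391 hr


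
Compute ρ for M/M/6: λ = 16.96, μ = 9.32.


ρ = λ/(cμ) = 16.96/(6·9.32) = 16.96/55.92 = 0.3033

Final: 0.3033


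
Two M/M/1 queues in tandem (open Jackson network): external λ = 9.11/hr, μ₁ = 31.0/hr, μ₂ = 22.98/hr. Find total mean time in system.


Each node sees arrival rate λ = 9.11/hr (tandem ⇒ throughput preserved).
W₁ = 1/(μ₁−λ) = 1/(31.0−9.11) = 0.04568 hr
W₂ = 1/(μ₂−λ) = 1/(22.98−9.11) = 0.07210 hr
W_total = W₁ + W₂ = 0.04568 + 0.07210 = 0.11778 hr

Final: 0.11778 hr


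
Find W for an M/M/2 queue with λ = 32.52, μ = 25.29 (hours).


a = 1.2859; ρ = 0.6429; P₀ = 0.217329
Lq = P₀·a^c·ρ/(c!(1−ρ)²) = 0.90612
Wq = Lq/λ = 0.90612/32.52 = 0.02786 hr
W = Wq + 1/μ = 0.02786 + 0.03954 = 0.06740 hr

Final: 0.06740 hr


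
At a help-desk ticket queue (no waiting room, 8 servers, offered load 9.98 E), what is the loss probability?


B(c,a) = (a^c/c!) / Σ_{k=0}^{c} a^k/k!
a^8/8! = 2440.752860
Σ terms (k=0..8): 1.00000 + 9.98000 + 49.80020 + 165.66867 + 413.34332 + 825.03327 + 1372.30533 + 1956.51532 + 2440.75286 = 7234.398964
B = 2440.752860/7234.398964 = 0.337382

Final: 0.337382


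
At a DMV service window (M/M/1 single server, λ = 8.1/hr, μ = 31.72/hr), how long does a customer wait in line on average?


ρ = 8.1/31.72 = 0.2554
Wq = ρ/(μ−λ) = 0.2554/(31.72 − 8.1) = 0.2554/23.62 = 0.01081 hr

Final: 0.01081 hr


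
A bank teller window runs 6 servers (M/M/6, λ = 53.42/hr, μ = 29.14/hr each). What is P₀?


a = λ/μ = 53.42/29.14 = 1.8332; ρ = a/c = 0.3055
Σ_{k=0}^{5} a^k/k! (terms k=0..5) = 1.00000 + 1.83322 + 1.68035 + 1.02681 + 0.47059 + 0.17254 = 6.18351
Tail: a^6/(6!(1−ρ)) = 37.95649/(720·0.6945) = 0.07591
P₀ = 1/(6.18351 + 0.07591) = 1/6.25942 = 0.159759

Final: 0.159759


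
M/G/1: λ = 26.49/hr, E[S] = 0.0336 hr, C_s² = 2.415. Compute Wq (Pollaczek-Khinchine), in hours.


ρ = λ·E[S] = 26.49·0.0336 = 0.8901
E[S²] = E[S]²(1+C_s²) = 0.0336²·(1+2.415) = 0.003855
Wq = λ·E[S²]/(2(1−ρ)) = 26.49·0.003855/(2·0.1099) = 0.46450 hr

Final: 0.46450 hr


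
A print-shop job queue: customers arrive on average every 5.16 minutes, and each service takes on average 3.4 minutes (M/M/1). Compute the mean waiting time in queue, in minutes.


λ = 60/5.16 = 11.6279 /hr
μ = 60/3.4 = 17.6471 /hr
ρ = λ/μ = 11.6279/17.6471 = 0.6589
Wq = ρ/(μ−λ) = 0.6589/(17.6471−11.6279) = 0.10947 hr
In minutes: 0.10947·60 = 6.568 min

Final: 6.568 min


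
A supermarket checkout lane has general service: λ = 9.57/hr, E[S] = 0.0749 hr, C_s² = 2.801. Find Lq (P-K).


ρ = λ·E[S] = 9.57·0.0749 = 0.7168
Lq = ρ²(1+C_s²)/(2(1−ρ)) = 0.5138·(1+2.801)/(2·0.2832)
= 0.5138·3.8010/0.5664 = 3.44787

Final: 3.44787


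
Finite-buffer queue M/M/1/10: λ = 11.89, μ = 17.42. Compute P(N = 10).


ρ = λ/μ = 11.89/17.42 = 0.6825
P_K = (1−ρ)ρ^K/(1−ρ^(K+1)) = (0.3175·0.021945)/(1 − 0.014979)
= 0.006966/0.985021 = 0.007072

Final: 0.007072


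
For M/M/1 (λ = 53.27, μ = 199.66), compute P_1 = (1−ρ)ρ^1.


ρ = 53.27/199.66 = 0.2668
P_n = (1−ρ)·ρ^n = (1 − 0.2668)·0.2668^1 = 0.7332·0.266804 = 0.195619

Final: 0.195619


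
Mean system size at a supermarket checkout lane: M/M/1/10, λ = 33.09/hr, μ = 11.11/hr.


ρ = 33.09/11.11 = 2.9784
L = ρ[1 − (K+1)ρ^K + Kρ^(K+1)] / [(1−ρ)(1−ρ^(K+1))]
Numerator: 2.9784·(1 − 11·54932.211333 + 10·163609.979569) = 3073249.300296
Denominator: (-1.9784)·(-163608.979569) = 323683.651749
L = 3073249.300296/323683.651749 = 9.4946

Final: 9.4946


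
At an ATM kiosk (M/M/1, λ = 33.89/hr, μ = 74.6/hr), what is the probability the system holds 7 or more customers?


ρ = 33.89/74.6 = 0.4543
P(N ≥ n) = ρ^n = 0.4543^7 = 0.003993

Final: 0.003993


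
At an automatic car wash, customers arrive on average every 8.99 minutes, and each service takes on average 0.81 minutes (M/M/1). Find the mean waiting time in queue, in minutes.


λ = 60/8.99 = 6.6741 /hr
μ = 60/0.81 = 74.0741 /hr
ρ = λ/μ = 6.6741/74.0741 = 0.09010
Wq = ρ/(μ−λ) = 0.09010/(74.0741−6.6741) = 0.001337 hr
In minutes: 0.001337·60 = 0.08021 min

Final: 0.08021 min


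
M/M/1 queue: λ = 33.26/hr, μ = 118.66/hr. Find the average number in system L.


ρ = λ/μ = 33.26/118.66 = 0.2803
L = ρ/(1−ρ) = 0.2803/(1 − 0.2803) = 0.2803/0.7197 = 0.3895

Final: 0.3895


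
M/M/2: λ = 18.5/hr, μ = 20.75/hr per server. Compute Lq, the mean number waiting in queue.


a = λ/μ = 0.8916; ρ = a/2 = 0.4458
P₀ = 0.383333
Lq = P₀·a^c·ρ / (c!·(1−ρ)²) = 0.383333·0.79489·0.4458/(2·0.30716)
= 0.22111

Final: 0.22111


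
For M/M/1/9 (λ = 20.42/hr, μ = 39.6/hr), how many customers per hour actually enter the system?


ρ = 0.5157; P_K = (1−ρ)ρ^9/(1−ρ^10) = 0.001250
λ_eff = λ(1 − P_K) = 20.42·(1 − 0.001250) = 20.42·0.998750 = 20.3945 /hr

Final: 20.3945 /hr


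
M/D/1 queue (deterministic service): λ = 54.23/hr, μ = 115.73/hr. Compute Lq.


ρ = 54.23/115.73 = 0.4686
M/D/1: Lq = ρ²/(2(1−ρ)) = 0.2196/(2·0.5314) = 0.20660

Final: 0.20660


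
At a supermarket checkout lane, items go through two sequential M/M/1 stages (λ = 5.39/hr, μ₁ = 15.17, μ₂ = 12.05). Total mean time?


Each node sees arrival rate λ = 5.39/hr (tandem ⇒ throughput preserved).
W₁ = 1/(μ₁−λ) = 1/(15.17−5.39) = 0.10225 hr
W₂ = 1/(μ₂−λ) = 1/(12.05−5.39) = 0.15015 hr
W_total = W₁ + W₂ = 0.10225 + 0.15015 = 0.25240 hr

Final: 0.25240 hr


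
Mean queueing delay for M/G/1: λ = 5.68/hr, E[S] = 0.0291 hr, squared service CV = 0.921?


ρ = λ·E[S] = 5.68·0.0291 = 0.1653
E[S²] = E[S]²(1+C_s²) = 0.0291²·(1+0.921) = 0.001627
Wq = λ·E[S²]/(2(1−ρ)) = 5.68·0.001627/(2·0.8347) = 0.005535 hr

Final: 0.005535 hr


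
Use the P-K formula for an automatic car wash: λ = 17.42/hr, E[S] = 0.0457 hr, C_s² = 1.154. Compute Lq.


ρ = λ·E[S] = 17.42·0.0457 = 0.7961
Lq = ρ²(1+C_s²)/(2(1−ρ)) = 0.6338·(1+1.154)/(2·0.2039)
= 0.6338·2.1540/0.4078 = 3.34745

Final: 3.34745


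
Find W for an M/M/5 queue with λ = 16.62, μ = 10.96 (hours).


a = 1.5164; ρ = 0.3033; P₀ = 0.219125
Lq = P₀·a^c·ρ/(c!(1−ρ)²) = 0.009149
Wq = Lq/λ = 0.009149/16.62 = 0.0005505 hr
W = Wq + 1/μ = 0.0005505 + 0.09124 = 0.09179 hr

Final: 0.09179 hr


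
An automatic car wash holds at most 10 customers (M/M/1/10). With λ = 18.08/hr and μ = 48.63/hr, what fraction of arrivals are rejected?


ρ = λ/μ = 18.08/48.63 = 0.3718
P_K = (1−ρ)ρ^K/(1−ρ^(K+1)) = (0.6282·0.00005046)/(1 − 0.00001876)
= 0.00003170/0.999981 = 0.00003170

Final: 0.00003170


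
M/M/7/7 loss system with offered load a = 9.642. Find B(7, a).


B(c,a) = (a^c/c!) / Σ_{k=0}^{c} a^k/k!
a^7/7! = 1537.231778
Σ terms (k=0..7): 1.00000 + 9.64200 + 46.48408 + 149.39984 + 360.12831 + 694.47144 + 1116.01560 + 1537.23178 = 3914.373054
B = 1537.231778/3914.373054 = 0.392715

Final: 0.392715


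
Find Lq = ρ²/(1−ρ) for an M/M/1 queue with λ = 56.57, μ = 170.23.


ρ = 56.57/170.23 = 0.3323
Lq = ρ²/(1−ρ) = 0.1104/0.6677 = 0.1654

Final: 0.1654


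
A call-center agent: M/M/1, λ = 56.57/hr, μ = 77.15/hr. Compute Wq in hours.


ρ = 56.57/77.15 = 0.7332
Wq = ρ/(μ−λ) = 0.7332/(77.15 − 56.57) = 0.7332/20.58 = 0.03563 hr

Final: 0.03563 hr


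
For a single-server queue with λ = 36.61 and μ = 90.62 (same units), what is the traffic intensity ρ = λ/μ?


ρ = λ/μ = 36.61/90.62 = 0.4040

Final: 0.4040


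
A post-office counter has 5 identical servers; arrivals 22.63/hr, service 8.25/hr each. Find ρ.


ρ = λ/(cμ) = 22.63/(5·8.25) = 22.63/41.25 = 0.5486

Final: 0.5486


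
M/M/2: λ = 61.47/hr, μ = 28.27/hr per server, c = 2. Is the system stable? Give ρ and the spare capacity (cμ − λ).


Total capacity cμ = 2·28.27 = 56.54/hr
ρ = λ/(cμ) = 61.47/56.54 = 1.0872
Stable ⇔ ρ < 1: NO
Spare capacity = cμ − λ = 56.54 − 61.47 = -4.93/hr

Final: ρ = 1.0872; unstable; margin = -4.93/hr


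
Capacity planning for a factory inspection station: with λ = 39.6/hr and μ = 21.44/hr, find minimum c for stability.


Stability requires cμ > λ ⇔ c > λ/μ.
λ/μ = 39.6/21.44 = 1.8470
Minimum integer c = ⌊1.8470⌋ + 1 = 2
Check: 2·21.44 = 42.88 > 39.6, while 1·21.44 = 21.44 ≤ 39.6

Final: 2 servers


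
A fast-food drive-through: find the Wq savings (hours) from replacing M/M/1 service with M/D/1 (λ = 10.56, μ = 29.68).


ρ = 10.56/29.68 = 0.3558
Wq(M/M/1) = ρ/(μ−λ) = 0.3558/19.12 = 0.01861 hr
Wq(M/D/1) = ρ/(2(μ−λ)) = 0.009304 hr
Savings = 0.01861 − 0.009304 = 0.009304 hr

Final: 0.009304 hr


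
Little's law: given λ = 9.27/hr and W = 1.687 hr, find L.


L = λW = 9.27·1.687 = 15.6385

Final: 15.6385


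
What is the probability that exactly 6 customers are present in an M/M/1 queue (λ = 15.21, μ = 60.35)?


ρ = 15.21/60.35 = 0.2520
P_n = (1−ρ)·ρ^n = (1 − 0.2520)·0.2520^6 = 0.7480·0.0002563 = 0.0001917

Final: 0.0001917


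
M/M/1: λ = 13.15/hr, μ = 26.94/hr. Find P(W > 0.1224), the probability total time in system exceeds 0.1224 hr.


W ~ Exponential(μ−λ) for M/M/1.
μ − λ = 26.94 − 13.15 = 13.7900
P(W > t) = e^{−(μ−λ)t} = e^{−1.6879} = 0.184908

Final: 0.184908


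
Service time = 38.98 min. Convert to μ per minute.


μ = 1/(service time) in consistent units.
1 minute = 1 min, so μ = 1/38.98 = 0.02565 per minute

Final: 0.02565 /min


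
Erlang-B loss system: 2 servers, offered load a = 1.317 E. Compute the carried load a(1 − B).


B(2,1.317) = 0.272355 (Erlang-B)
Carried load = a(1 − B) = 1.317·(1 − 0.272355) = 1.317·0.727645 = 0.9583 E

Final: 0.9583 Erlangs


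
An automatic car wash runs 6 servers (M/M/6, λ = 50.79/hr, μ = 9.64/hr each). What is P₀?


a = λ/μ = 50.79/9.64 = 5.2687; ρ = a/c = 0.8781
Σ_{k=0}^{5} a^k/k! (terms k=0..5) = 1.00000 + 5.26867 + 13.87945 + 24.37543 + 32.10654 + 33.83176 = 110.46186
Tail: a^6/(6!(1−ρ)) = 21389.81722/(720·0.1219) = 243.73267
P₀ = 1/(110.46186 + 243.73267) = 1/354.19453 = 0.002823

Final: 0.002823


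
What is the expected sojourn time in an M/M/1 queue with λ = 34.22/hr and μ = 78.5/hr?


W = 1/(μ−λ) = 1/(78.5 − 34.22) = 1/44.28 = 0.02258 hr

Final: 0.02258 hr


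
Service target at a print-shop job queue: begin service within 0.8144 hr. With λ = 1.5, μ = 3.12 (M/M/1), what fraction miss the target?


ρ = 1.5/3.12 = 0.4808
P(Wq > t) = ρ·e^{−(μ−λ)t} = 0.4808·e^{−1.3193}
= 0.4808·0.267315 = 0.128517

Final: 0.128517


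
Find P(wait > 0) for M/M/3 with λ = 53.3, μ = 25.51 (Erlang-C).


a = λ/μ = 2.0894; ρ = a/3 = 0.6965
P₀ = 0.097273 (from M/M/c formula)
C(c,a) = [a^c/(c!(1−ρ))]·P₀ = [9.12116/(6·0.3035)]·0.097273
= 5.00820·0.097273 = 0.487164

Final: 0.487164


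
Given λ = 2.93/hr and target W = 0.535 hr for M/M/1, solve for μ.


W = 1/(μ−λ) ⇒ μ − λ = 1/W = 1/0.535 = 1.8692
μ = λ + 1/W = 2.93 + 1.8692 = 4.7992 per hr

Final: 4.7992 /hr


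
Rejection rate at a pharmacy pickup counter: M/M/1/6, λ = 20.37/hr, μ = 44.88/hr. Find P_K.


ρ = λ/μ = 20.37/44.88 = 0.4539
P_K = (1−ρ)ρ^K/(1−ρ^(K+1)) = (0.5461·0.008742)/(1 − 0.003968)
= 0.004774/0.996032 = 0.004793

Final: 0.004793


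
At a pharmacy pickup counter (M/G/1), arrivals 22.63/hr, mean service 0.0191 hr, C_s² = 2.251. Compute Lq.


ρ = λ·E[S] = 22.63·0.0191 = 0.4322
Lq = ρ²(1+C_s²)/(2(1−ρ)) = 0.1868·(1+2.251)/(2·0.5678)
= 0.1868·3.2510/1.1355 = 0.53488

Final: 0.53488


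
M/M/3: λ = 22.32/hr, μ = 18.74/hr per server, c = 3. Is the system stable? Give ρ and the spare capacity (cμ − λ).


Total capacity cμ = 3·18.74 = 56.22/hr
ρ = λ/(cμ) = 22.32/56.22 = 0.3970
Stable ⇔ ρ < 1: YES
Spare capacity = cμ − λ = 56.22 − 22.32 = 33.90/hr

Final: ρ = 0.3970; stable; margin = 33.90/hr


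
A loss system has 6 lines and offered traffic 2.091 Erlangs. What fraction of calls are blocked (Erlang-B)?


B(c,a) = (a^c/c!) / Σ_{k=0}^{c} a^k/k!
a^6/6! = 0.116089
Σ terms (k=0..6): 1.00000 + 2.09100 + 2.18614 + 1.52374 + 0.79654 + 0.33311 + 0.11609 = 8.046616
B = 0.116089/8.046616 = 0.014427

Final: 0.014427


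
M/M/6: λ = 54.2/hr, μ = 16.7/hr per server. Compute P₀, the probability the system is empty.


a = λ/μ = 54.2/16.7 = 3.2455; ρ = a/c = 0.5409
Σ_{k=0}^{5} a^k/k! (terms k=0..5) = 1.00000 + 3.24551 + 5.26666 + 5.69767 + 4.62296 + 3.00077 = 22.83357
Tail: a^6/(6!(1−ρ)) = 1168.68345/(720·0.4591) = 3.53569
P₀ = 1/(22.83357 + 3.53569) = 1/26.36926 = 0.037923

Final: 0.037923


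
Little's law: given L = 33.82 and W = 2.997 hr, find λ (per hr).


λ = L/W = 33.82/2.997 = 11.2846 /hr

Final: 11.2846 /hr


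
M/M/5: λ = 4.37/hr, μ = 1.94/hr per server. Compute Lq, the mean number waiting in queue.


a = λ/μ = 2.2526; ρ = a/5 = 0.4505
P₀ = 0.103660
Lq = P₀·a^c·ρ / (c!·(1−ρ)²) = 0.103660·57.99607·0.4505/(120·0.30193)
= 0.07475

Final: 0.07475


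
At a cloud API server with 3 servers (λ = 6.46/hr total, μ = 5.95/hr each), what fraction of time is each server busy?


ρ = λ/(cμ) = 6.46/(3·5.95) = 6.46/17.85 = 0.3619

Final: 0.3619


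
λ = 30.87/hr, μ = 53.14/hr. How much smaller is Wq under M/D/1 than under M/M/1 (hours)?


ρ = 30.87/53.14 = 0.5809
Wq(M/M/1) = ρ/(μ−λ) = 0.5809/22.27 = 0.02609 hr
Wq(M/D/1) = ρ/(2(μ−λ)) = 0.01304 hr
Savings = 0.02609 − 0.01304 = 0.01304 hr

Final: 0.01304 hr


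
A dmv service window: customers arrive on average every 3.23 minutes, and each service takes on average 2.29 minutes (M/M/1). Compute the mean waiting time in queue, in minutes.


λ = 60/3.23 = 18.5759 /hr
μ = 60/2.29 = 26.2009 /hr
ρ = λ/μ = 18.5759/26.2009 = 0.7090
Wq = ρ/(μ−λ) = 0.7090/(26.2009−18.5759) = 0.09298 hr
In minutes: 0.09298·60 = 5.579 min

Final: 5.579 min


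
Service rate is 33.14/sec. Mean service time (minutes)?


Mean service time = 1/μ = 1/33.14 second = 0.03018 second
In minutes: 0.03018 × 0.0166667 = 0.0005029 min

Final: 0.0005029 min


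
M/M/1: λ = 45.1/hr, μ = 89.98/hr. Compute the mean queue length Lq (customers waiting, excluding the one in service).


ρ = 45.1/89.98 = 0.5012
Lq = ρ²/(1−ρ) = 0.2512/0.4988 = 0.5037

Final: 0.5037


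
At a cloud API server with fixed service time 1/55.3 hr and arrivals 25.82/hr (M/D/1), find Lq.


ρ = 25.82/55.3 = 0.4669
M/D/1: Lq = ρ²/(2(1−ρ)) = 0.2180/(2·0.5331) = 0.20447

Final: 0.20447


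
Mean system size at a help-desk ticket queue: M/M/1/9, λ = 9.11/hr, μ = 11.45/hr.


ρ = 9.11/11.45 = 0.7956
L = ρ[1 − (K+1)ρ^K + Kρ^(K+1)] / [(1−ρ)(1−ρ^(K+1))]
Numerator: 0.7956·(1 − 10·0.127766 + 9·0.101655) = 0.507004
Denominator: (0.2044)·(0.898345) = 0.183592
L = 0.507004/0.183592 = 2.7616

Final: 2.7616


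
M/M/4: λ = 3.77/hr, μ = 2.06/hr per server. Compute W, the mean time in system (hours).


a = 1.8301; ρ = 0.4575; P₀ = 0.156546
Lq = P₀·a^c·ρ/(c!(1−ρ)²) = 0.11376
Wq = Lq/λ = 0.11376/3.77 = 0.03017 hr
W = Wq + 1/μ = 0.03017 + 0.48544 = 0.51561 hr

Final: 0.51561 hr


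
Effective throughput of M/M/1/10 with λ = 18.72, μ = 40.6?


ρ = 0.4611; P_K = (1−ρ)ρ^10/(1−ρ^11) = 0.0002341
λ_eff = λ(1 − P_K) = 18.72·(1 − 0.0002341) = 18.72·0.999766 = 18.7156 /hr

Final: 18.7156 /hr


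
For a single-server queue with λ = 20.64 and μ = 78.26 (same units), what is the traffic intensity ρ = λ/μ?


ρ = λ/μ = 20.64/78.26 = 0.2637

Final: 0.2637


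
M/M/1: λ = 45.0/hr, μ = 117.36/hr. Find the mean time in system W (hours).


W = 1/(μ−λ) = 1/(117.36 − 45.0) = 1/72.36 = 0.01382 hr

Final: 0.01382 hr


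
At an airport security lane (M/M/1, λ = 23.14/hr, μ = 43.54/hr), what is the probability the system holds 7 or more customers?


ρ = 23.14/43.54 = 0.5315
P(N ≥ n) = ρ^n = 0.5315^7 = 0.011976

Final: 0.011976


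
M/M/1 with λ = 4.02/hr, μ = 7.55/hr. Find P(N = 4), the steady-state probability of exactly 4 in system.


ρ = 4.02/7.55 = 0.5325
P_n = (1−ρ)·ρ^n = (1 − 0.5325)·0.5325^4 = 0.4675·0.080374 = 0.037579

Final: 0.037579


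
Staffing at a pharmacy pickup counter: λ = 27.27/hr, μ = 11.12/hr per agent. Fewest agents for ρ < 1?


Stability requires cμ > λ ⇔ c > λ/μ.
λ/μ = 27.27/11.12 = 2.4523
Minimum integer c = ⌊2.4523⌋ + 1 = 3
Check: 3·11.12 = 33.36 > 27.27, while 2·11.12 = 22.24 ≤ 27.27

Final: 3 servers


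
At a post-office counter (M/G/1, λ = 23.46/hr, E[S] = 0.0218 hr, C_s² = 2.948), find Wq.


ρ = λ·E[S] = 23.46·0.0218 = 0.5114
E[S²] = E[S]²(1+C_s²) = 0.0218²·(1+2.948) = 0.001876
Wq = λ·E[S²]/(2(1−ρ)) = 23.46·0.001876/(2·0.4886) = 0.04505 hr

Final: 0.04505 hr


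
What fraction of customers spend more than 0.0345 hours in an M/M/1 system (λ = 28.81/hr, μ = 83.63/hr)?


W ~ Exponential(μ−λ) for M/M/1.
μ − λ = 83.63 − 28.81 = 54.8200
P(W > t) = e^{−(μ−λ)t} = e^{−1.8913} = 0.150877

Final: 0.150877


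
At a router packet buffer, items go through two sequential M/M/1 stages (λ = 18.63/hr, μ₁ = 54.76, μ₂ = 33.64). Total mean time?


Each node sees arrival rate λ = 18.63/hr (tandem ⇒ throughput preserved).
W₁ = 1/(μ₁−λ) = 1/(54.76−18.63) = 0.02768 hr
W₂ = 1/(μ₂−λ) = 1/(33.64−18.63) = 0.06662 hr
W_total = W₁ + W₂ = 0.02768 + 0.06662 = 0.09430 hr

Final: 0.09430 hr


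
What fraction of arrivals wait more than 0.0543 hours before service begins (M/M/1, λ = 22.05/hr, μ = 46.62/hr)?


ρ = 22.05/46.62 = 0.4730
P(Wq > t) = ρ·e^{−(μ−λ)t} = 0.4730·e^{−1.3342}
= 0.4730·0.263382 = 0.124572

Final: 0.124572


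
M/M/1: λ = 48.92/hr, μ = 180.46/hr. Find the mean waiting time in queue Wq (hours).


ρ = 48.92/180.46 = 0.2711
Wq = ρ/(μ−λ) = 0.2711/(180.46 − 48.92) = 0.2711/131.54 = 0.002061 hr

Final: 0.002061 hr


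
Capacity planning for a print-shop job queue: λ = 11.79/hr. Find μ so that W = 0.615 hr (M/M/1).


W = 1/(μ−λ) ⇒ μ − λ = 1/W = 1/0.615 = 1.6260
μ = λ + 1/W = 11.79 + 1.6260 = 13.4160 per hr

Final: 13.4160 /hr


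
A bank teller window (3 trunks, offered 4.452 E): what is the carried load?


B(3,4.452) = 0.489100 (Erlang-B)
Carried load = a(1 − B) = 4.452·(1 − 0.489100) = 4.452·0.510900 = 2.2745 E

Final: 2.2745 Erlangs


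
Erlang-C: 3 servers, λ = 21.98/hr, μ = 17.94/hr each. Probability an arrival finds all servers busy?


a = λ/μ = 1.2252; ρ = a/3 = 0.4084
P₀ = 0.286215 (from M/M/c formula)
C(c,a) = [a^c/(c!(1−ρ))]·P₀ = [1.83914/(6·0.5916)]·0.286215
= 0.51813·0.286215 = 0.148296

Final: 0.148296


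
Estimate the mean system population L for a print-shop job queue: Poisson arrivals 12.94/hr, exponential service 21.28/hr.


ρ = λ/μ = 12.94/21.28 = 0.6081
L = ρ/(1−ρ) = 0.6081/(1 − 0.6081) = 0.6081/0.3919 = 1.5516

Final: 1.5516


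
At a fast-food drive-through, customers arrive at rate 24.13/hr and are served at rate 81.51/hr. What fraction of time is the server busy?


ρ = λ/μ = 24.13/81.51 = 0.2960

Final: 0.2960


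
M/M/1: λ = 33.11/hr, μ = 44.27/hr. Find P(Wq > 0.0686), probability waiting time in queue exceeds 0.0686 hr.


ρ = 33.11/44.27 = 0.7479
P(Wq > t) = ρ·e^{−(μ−λ)t} = 0.7479·e^{−0.7656}
= 0.7479·0.465066 = 0.347828

Final: 0.347828


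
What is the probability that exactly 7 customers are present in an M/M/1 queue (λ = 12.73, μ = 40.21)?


ρ = 12.73/40.21 = 0.3166
P_n = (1−ρ)·ρ^n = (1 − 0.3166)·0.3166^7 = 0.6834·0.0003188 = 0.0002178

Final: 0.0002178


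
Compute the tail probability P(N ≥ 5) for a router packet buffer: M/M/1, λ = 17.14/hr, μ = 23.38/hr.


ρ = 17.14/23.38 = 0.7331
P(N ≥ n) = ρ^n = 0.7331^5 = 0.211754

Final: 0.211754


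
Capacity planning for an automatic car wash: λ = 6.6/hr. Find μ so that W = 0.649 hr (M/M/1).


W = 1/(μ−λ) ⇒ μ − λ = 1/W = 1/0.649 = 1.5408
μ = λ + 1/W = 6.6 + 1.5408 = 8.1408 per hr

Final: 8.1408 /hr


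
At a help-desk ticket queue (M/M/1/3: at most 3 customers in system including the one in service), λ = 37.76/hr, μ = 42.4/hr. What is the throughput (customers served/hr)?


ρ = 0.8906; P_K = (1−ρ)ρ^3/(1−ρ^4) = 0.208353
λ_eff = λ(1 − P_K) = 37.76·(1 − 0.208353) = 37.76·0.791647 = 29.8926 /hr

Final: 29.8926 /hr


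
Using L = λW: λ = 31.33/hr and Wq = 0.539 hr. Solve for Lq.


Lq = λWq = 31.33·0.539 = 16.8869

Final: 16.8869


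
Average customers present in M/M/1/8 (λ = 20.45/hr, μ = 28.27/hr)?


ρ = 20.45/28.27 = 0.7234
L = ρ[1 − (K+1)ρ^K + Kρ^(K+1)] / [(1−ρ)(1−ρ^(K+1))]
Numerator: 0.7234·(1 − 9·0.074979 + 8·0.054238) = 0.549116
Denominator: (0.2766)·(0.945762) = 0.261615
L = 0.549116/0.261615 = 2.0989

Final: 2.0989


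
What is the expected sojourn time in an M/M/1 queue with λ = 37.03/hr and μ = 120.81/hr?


W = 1/(μ−λ) = 1/(120.81 − 37.03) = 1/83.78 = 0.01194 hr

Final: 0.01194 hr


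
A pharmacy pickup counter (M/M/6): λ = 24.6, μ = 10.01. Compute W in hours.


a = 2.4575; ρ = 0.4096; P₀ = 0.085207
Lq = P₀·a^c·ρ/(c!(1−ρ)²) = 0.03063
Wq = Lq/λ = 0.03063/24.6 = 0.001245 hr
W = Wq + 1/μ = 0.001245 + 0.09990 = 0.10115 hr

Final: 0.10115 hr


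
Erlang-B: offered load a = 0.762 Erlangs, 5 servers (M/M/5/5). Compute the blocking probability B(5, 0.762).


B(c,a) = (a^c/c!) / Σ_{k=0}^{c} a^k/k!
a^5/5! = 0.002141
Σ terms (k=0..5): 1.00000 + 0.76200 + 0.29032 + 0.07374 + 0.01405 + 0.002141 = 2.142252
B = 0.002141/2.142252 = 0.0009994

Final: 0.0009994


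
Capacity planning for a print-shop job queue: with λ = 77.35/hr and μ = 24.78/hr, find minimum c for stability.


Stability requires cμ > λ ⇔ c > λ/μ.
λ/μ = 77.35/24.78 = 3.1215
Minimum integer c = ⌊3.1215⌋ + 1 = 4
Check: 4·24.78 = 99.12 > 77.35, while 3·24.78 = 74.34 ≤ 77.35

Final: 4 servers


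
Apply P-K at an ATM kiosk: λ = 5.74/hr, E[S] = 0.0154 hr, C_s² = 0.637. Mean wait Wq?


ρ = λ·E[S] = 5.74·0.0154 = 0.08840
E[S²] = E[S]²(1+C_s²) = 0.0154²·(1+0.637) = 0.0003882
Wq = λ·E[S²]/(2(1−ρ)) = 5.74·0.0003882/(2·0.9116) = 0.001222 hr

Final: 0.001222 hr


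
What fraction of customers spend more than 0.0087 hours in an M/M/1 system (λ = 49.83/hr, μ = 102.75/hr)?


W ~ Exponential(μ−λ) for M/M/1.
μ − λ = 102.75 − 49.83 = 52.9200
P(W > t) = e^{−(μ−λ)t} = e^{−0.4604} = 0.631029

Final: 0.631029


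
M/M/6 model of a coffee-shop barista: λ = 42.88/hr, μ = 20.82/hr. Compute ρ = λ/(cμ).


ρ = λ/(cμ) = 42.88/(6·20.82) = 42.88/124.92 = 0.3433

Final: 0.3433


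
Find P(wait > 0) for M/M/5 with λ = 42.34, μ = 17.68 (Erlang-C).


a = λ/μ = 2.3948; ρ = a/5 = 0.4790
P₀ = 0.089433 (from M/M/c formula)
C(c,a) = [a^c/(c!(1−ρ))]·P₀ = [78.76676/(120·0.5210)]·0.089433
= 1.25977·0.089433 = 0.112664

Final: 0.112664


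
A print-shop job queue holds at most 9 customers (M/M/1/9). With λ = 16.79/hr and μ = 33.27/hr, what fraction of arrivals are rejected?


ρ = λ/μ = 16.79/33.27 = 0.5047
P_K = (1−ρ)ρ^K/(1−ρ^(K+1)) = (0.4953·0.002123)/(1 − 0.001071)
= 0.001052/0.998929 = 0.001053

Final: 0.001053


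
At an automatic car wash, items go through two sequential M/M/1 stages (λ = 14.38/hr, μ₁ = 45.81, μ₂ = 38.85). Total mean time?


Each node sees arrival rate λ = 14.38/hr (tandem ⇒ throughput preserved).
W₁ = 1/(μ₁−λ) = 1/(45.81−14.38) = 0.03182 hr
W₂ = 1/(μ₂−λ) = 1/(38.85−14.38) = 0.04087 hr
W_total = W₁ + W₂ = 0.03182 + 0.04087 = 0.07268 hr

Final: 0.07268 hr


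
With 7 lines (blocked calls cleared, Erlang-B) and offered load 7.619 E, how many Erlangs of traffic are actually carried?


B(7,7.619) = 0.286231 (Erlang-B)
Carried load = a(1 − B) = 7.619·(1 − 0.286231) = 7.619·0.713769 = 5.4382 E

Final: 5.4382 Erlangs


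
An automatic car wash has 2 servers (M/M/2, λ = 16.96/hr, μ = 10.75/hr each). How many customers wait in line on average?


a = λ/μ = 1.5777; ρ = a/2 = 0.7888
P₀ = 0.118045
Lq = P₀·a^c·ρ / (c!·(1−ρ)²) = 0.118045·2.48906·0.7888/(2·0.04459)
= 2.59899

Final: 2.59899


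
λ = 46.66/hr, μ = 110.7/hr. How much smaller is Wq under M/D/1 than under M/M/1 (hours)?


ρ = 46.66/110.7 = 0.4215
Wq(M/M/1) = ρ/(μ−λ) = 0.4215/64.04 = 0.006582 hr
Wq(M/D/1) = ρ/(2(μ−λ)) = 0.003291 hr
Savings = 0.006582 − 0.003291 = 0.003291 hr

Final: 0.003291 hr


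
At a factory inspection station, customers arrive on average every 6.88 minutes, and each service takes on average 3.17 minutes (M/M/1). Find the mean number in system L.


λ = 60/6.88 = 8.7209 /hr
μ = 60/3.17 = 18.9274 /hr
ρ = λ/μ = 8.7209/18.9274 = 0.4608
L = ρ/(1−ρ) = 0.4608/0.5392 = 0.8544

Final: 0.8544


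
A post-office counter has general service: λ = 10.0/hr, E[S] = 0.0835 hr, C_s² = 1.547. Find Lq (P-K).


ρ = λ·E[S] = 10.0·0.0835 = 0.8350
Lq = ρ²(1+C_s²)/(2(1−ρ)) = 0.6972·(1+1.547)/(2·0.1650)
= 0.6972·2.5470/0.3300 = 5.38131

Final: 5.38131


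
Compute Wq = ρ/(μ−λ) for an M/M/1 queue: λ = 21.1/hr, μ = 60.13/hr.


ρ = 21.1/60.13 = 0.3509
Wq = ρ/(μ−λ) = 0.3509/(60.13 − 21.1) = 0.3509/39.03 = 0.008991 hr

Final: 0.008991 hr


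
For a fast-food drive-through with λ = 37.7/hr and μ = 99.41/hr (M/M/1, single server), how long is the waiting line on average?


ρ = 37.7/99.41 = 0.3792
Lq = ρ²/(1−ρ) = 0.1438/0.6208 = 0.2317

Final: 0.2317


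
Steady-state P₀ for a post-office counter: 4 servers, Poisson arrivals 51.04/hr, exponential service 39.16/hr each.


a = λ/μ = 51.04/39.16 = 1.3034; ρ = a/c = 0.3258
Σ_{k=0}^{3} a^k/k! (terms k=0..3) = 1.00000 + 1.30337 + 0.84939 + 0.36902 = 3.52178
Tail: a^4/(4!(1−ρ)) = 2.88584/(24·0.6742) = 0.17836
P₀ = 1/(3.52178 + 0.17836) = 1/3.70014 = 0.270260

Final: 0.270260


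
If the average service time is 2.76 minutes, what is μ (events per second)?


μ = 1/(service time) in consistent units.
1 second = 0.0166667 min, so μ = 0.0166667/2.76 = 0.006039 per second

Final: 0.006039 /sec


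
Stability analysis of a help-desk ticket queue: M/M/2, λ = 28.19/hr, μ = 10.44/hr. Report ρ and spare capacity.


Total capacity cμ = 2·10.44 = 20.88/hr
ρ = λ/(cμ) = 28.19/20.88 = 1.3501
Stable ⇔ ρ < 1: NO
Spare capacity = cμ − λ = 20.88 − 28.19 = -7.31/hr

Final: ρ = 1.3501; unstable; margin = -7.31/hr


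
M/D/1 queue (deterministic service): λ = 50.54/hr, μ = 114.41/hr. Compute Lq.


ρ = 50.54/114.41 = 0.4417
M/D/1: Lq = ρ²/(2(1−ρ)) = 0.1951/(2·0.5583) = 0.17478

Final: 0.17478


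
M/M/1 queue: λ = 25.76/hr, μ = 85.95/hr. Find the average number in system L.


ρ = λ/μ = 25.76/85.95 = 0.2997
L = ρ/(1−ρ) = 0.2997/(1 − 0.2997) = 0.2997/0.7003 = 0.4280

Final: 0.4280


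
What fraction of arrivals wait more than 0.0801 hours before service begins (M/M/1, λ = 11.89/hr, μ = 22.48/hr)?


ρ = 11.89/22.48 = 0.5289
P(Wq > t) = ρ·e^{−(μ−λ)t} = 0.5289·e^{−0.8483}
= 0.5289·0.428160 = 0.226460

Final: 0.226460


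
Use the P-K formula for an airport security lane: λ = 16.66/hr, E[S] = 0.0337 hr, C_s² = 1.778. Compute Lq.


ρ = λ·E[S] = 16.66·0.0337 = 0.5614
Lq = ρ²(1+C_s²)/(2(1−ρ)) = 0.3152·(1+1.778)/(2·0.4386)
= 0.3152·2.7780/0.8771 = 0.99836

Final: 0.99836
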